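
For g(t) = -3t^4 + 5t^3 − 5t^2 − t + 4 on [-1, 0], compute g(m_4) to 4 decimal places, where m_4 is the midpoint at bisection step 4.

0.0293

m = -0.5, g(m) = 2.4375 (+); new bracket [-1, -0.5]
m = -0.75, g(m) = -1.121094 (−); new bracket [-0.75, -0.5]
m = -0.625, g(m) = 0.993408 (+); new bracket [-0.75, -0.625]
m = -0.6875, g(m) = 0.0293 (+); new bracket [-0.75, -0.6875]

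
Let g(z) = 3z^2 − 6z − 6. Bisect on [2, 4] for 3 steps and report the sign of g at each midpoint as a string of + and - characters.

+-+

g(3) = 3 > 0, so the root lies in [2, 3]
g(2.5) = -2.25 < 0, so the root lies in [2.5, 3]
g(2.75) = 0.1875 > 0, so the root lies in [2.5, 2.75]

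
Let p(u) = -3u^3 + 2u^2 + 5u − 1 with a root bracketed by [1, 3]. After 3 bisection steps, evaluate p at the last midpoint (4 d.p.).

-2.2031

m = 2, p(m) = -7 (−); new bracket [1, 2]
m = 1.5, p(m) = 0.875 (+); new bracket [1.5, 2]
m = 1.75, p(m) = -2.203125 (−); new bracket [1.5, 1.75]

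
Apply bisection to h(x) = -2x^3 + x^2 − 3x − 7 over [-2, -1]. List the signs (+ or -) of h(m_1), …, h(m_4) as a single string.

+++-

m = -1.5, h(m) = 6.5 (+); new bracket [-1.5, -1]
m = -1.25, h(m) = 2.21875 (+); new bracket [-1.25, -1]
m = -1.125, h(m) = 0.488281 (+); new bracket [-1.125, -1]
m = -1.0625, h(m) = -0.2847 (−); new bracket [-1.125, -1.0625]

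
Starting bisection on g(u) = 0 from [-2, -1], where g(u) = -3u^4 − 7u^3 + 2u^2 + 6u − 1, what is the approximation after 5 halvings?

g(-1.5) = 2.9375 > 0, so the root lies in [-1.5, -1]
g(-1.25) = 0.972656 > 0, so the root lies in [-1.25, -1]
g(-1.125) = -0.057373 < 0, so the root lies in [-1.25, -1.125]
g(-1.1875) = 0.4516 > 0, so the root lies in [-1.1875, -1.125]
g(-1.15625) = 0.195 > 0, so the root lies in [-1.15625, -1.125]

-1.15625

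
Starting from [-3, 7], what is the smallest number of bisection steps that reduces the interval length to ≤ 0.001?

Width after n steps is 10/2^n. Need 2^n ≥ 10/0.001 = 10000.
2^13 = 8192 < 10000 ≤ 2^14 = 16384, so n = 14.

14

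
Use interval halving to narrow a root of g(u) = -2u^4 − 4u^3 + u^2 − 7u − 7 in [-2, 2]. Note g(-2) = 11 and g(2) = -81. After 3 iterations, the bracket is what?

[-1, -0.5]

m = 0, g(m) = -7 (−); new bracket [-2, 0]
m = -1, g(m) = 3 (+); new bracket [-1, 0]
m = -0.5, g(m) = -2.875 (−); new bracket [-1, -0.5]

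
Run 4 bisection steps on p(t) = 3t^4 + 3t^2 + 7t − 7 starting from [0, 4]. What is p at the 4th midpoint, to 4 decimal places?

0.8867

m = 2, p(m) = 67 (+); new bracket [0, 2]
m = 1, p(m) = 6 (+); new bracket [0, 1]
m = 0.5, p(m) = -2.5625 (−); new bracket [0.5, 1]
m = 0.75, p(m) = 0.8867 (+); new bracket [0.5, 0.75]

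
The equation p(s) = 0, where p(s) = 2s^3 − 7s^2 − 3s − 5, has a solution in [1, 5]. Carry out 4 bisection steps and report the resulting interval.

[4, 4.25]

midpoint 3: p = -23 < 0 → [3, 5]
midpoint 4: p = -1 < 0 → [4, 5]
midpoint 4.5: p = 22 > 0 → [4, 4.5]
midpoint 4.25: p = 9.3438 > 0 → [4, 4.25]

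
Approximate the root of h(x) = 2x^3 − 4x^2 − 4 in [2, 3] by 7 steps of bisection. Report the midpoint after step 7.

2.3515625

h(2.5) = 2.25 > 0, so the root lies in [2, 2.5]
h(2.25) = -1.46875 < 0, so the root lies in [2.25, 2.5]
h(2.375) = 0.230469 > 0, so the root lies in [2.25, 2.375]
h(2.3125) = -0.6577 < 0, so the root lies in [2.3125, 2.375]
h(2.34375) = -0.2234 < 0, so the root lies in [2.34375, 2.375]
h(2.359375) = 0.001 > 0, so the root lies in [2.34375, 2.359375]
h(2.3515625) = -0.1118 < 0, so the root lies in [2.3515625, 2.359375]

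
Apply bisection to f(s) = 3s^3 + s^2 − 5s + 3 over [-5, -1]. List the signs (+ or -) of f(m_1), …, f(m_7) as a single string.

--+-+-+

midpoint -3: f = -54 < 0 → [-3, -1]
midpoint -2: f = -7 < 0 → [-2, -1]
midpoint -1.5: f = 2.625 > 0 → [-2, -1.5]
midpoint -1.75: f = -1.2656 < 0 → [-1.75, -1.5]
midpoint -1.625: f = 0.8926 > 0 → [-1.75, -1.625]
midpoint -1.6875: f = -0.1311 < 0 → [-1.6875, -1.625]
midpoint -1.65625: f = 0.3943 > 0 → [-1.6875, -1.65625]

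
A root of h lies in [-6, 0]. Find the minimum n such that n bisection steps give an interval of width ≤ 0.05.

Width after n steps is 6/2^n. Need 2^n ≥ 6/0.05 = 120.
2^6 = 64 < 120 ≤ 2^7 = 128, so n = 7.

7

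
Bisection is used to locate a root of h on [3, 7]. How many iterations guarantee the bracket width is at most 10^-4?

Width after n steps is 4/2^n. Need 2^n ≥ 4/10^-4 = 40000.
2^15 = 32768 < 40000 ≤ 2^16 = 65536, so n = 16.

16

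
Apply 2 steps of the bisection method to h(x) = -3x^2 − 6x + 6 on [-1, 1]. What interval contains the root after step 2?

[0.5, 1]

h(0) = 6 > 0, so the root lies in [0, 1]
h(0.5) = 2.25 > 0, so the root lies in [0.5, 1]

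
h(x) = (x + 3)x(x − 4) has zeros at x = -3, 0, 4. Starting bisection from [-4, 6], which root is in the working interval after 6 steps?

midpoint 1: h = -12 < 0 → [1, 6]
midpoint 3.5: h = -11.375 < 0 → [3.5, 6]
midpoint 4.75: h = 27.609375 > 0 → [3.5, 4.75]
midpoint 4.125: h = 3.6738 > 0 → [3.5, 4.125]
midpoint 3.8125: h = -4.8699 < 0 → [3.8125, 4.125]
midpoint 3.96875: h = -0.8643 < 0 → [3.96875, 4.125]

4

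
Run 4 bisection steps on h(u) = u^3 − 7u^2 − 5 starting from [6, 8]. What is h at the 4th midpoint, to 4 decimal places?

m = 7, h(m) = -5 (−); new bracket [7, 8]
m = 7.5, h(m) = 23.125 (+); new bracket [7, 7.5]
m = 7.25, h(m) = 8.140625 (+); new bracket [7, 7.25]
m = 7.125, h(m) = 1.3457 (+); new bracket [7, 7.125]

1.3457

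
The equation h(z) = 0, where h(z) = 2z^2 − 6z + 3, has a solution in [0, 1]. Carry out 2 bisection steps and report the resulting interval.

[0.5, 0.75]

h(0.5) = 0.5 > 0, so the root lies in [0.5, 1]
h(0.75) = -0.375 < 0, so the root lies in [0.5, 0.75]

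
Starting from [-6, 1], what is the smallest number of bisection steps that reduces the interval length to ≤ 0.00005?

Width after n steps is 7/2^n. Need 2^n ≥ 7/0.00005 = 140000.
2^17 = 131072 < 140000 ≤ 2^18 = 262144, so n = 18.

18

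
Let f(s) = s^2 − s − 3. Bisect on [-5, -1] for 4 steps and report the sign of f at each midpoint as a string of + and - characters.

f(-3) = 9 > 0, so the root lies in [-3, -1]
f(-2) = 3 > 0, so the root lies in [-2, -1]
f(-1.5) = 0.75 > 0, so the root lies in [-1.5, -1]
f(-1.25) = -0.1875 < 0, so the root lies in [-1.5, -1.25]

+++-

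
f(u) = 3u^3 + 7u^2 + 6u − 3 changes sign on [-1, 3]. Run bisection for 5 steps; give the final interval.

[0.25, 0.375]

f(1) = 13 > 0, so the root lies in [-1, 1]
f(0) = -3 < 0, so the root lies in [0, 1]
f(0.5) = 2.125 > 0, so the root lies in [0, 0.5]
f(0.25) = -1.0156 < 0, so the root lies in [0.25, 0.5]
f(0.375) = 0.3926 > 0, so the root lies in [0.25, 0.375]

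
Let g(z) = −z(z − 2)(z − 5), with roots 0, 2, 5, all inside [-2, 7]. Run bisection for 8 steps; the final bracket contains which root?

5

g(2.5) = 3.125 > 0, so the root lies in [2.5, 7]
g(4.75) = 3.265625 > 0, so the root lies in [4.75, 7]
g(5.875) = -19.919922 < 0, so the root lies in [4.75, 5.875]
g(5.3125) = -5.4993 < 0, so the root lies in [4.75, 5.3125]
g(5.03125) = -0.4766 < 0, so the root lies in [4.75, 5.03125]
g(4.890625) = 1.5462 > 0, so the root lies in [4.890625, 5.03125]
g(4.9609375) = 0.5738 > 0, so the root lies in [4.9609375, 5.03125]
g(4.99609375) = 0.0585 > 0, so the root lies in [4.99609375, 5.03125]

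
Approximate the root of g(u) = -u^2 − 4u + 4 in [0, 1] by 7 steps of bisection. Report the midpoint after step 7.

0.8359375

midpoint 0.5: g = 1.75 > 0 → [0.5, 1]
midpoint 0.75: g = 0.4375 > 0 → [0.75, 1]
midpoint 0.875: g = -0.265625 < 0 → [0.75, 0.875]
midpoint 0.8125: g = 0.0898 > 0 → [0.8125, 0.875]
midpoint 0.84375: g = -0.0869 < 0 → [0.8125, 0.84375]
midpoint 0.828125: g = 0.0017 > 0 → [0.828125, 0.84375]
midpoint 0.8359375: g = -0.0425 < 0 → [0.828125, 0.8359375]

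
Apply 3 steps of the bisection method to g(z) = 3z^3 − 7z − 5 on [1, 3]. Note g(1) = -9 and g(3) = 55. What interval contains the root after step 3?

[1.75, 2]

midpoint 2: g = 5 > 0 → [1, 2]
midpoint 1.5: g = -5.375 < 0 → [1.5, 2]
midpoint 1.75: g = -1.171875 < 0 → [1.75, 2]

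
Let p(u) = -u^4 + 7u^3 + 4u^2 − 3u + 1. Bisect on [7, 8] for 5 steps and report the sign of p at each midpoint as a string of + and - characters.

-++++

m = 7.5, p(m) = -7.4375 (−); new bracket [7, 7.5]
m = 7.25, p(m) = 94.230469 (+); new bracket [7.25, 7.5]
m = 7.375, p(m) = 46.013428 (+); new bracket [7.375, 7.5]
m = 7.4375, p(m) = 19.9587 (+); new bracket [7.4375, 7.5]
m = 7.46875, p(m) = 6.4304 (+); new bracket [7.46875, 7.5]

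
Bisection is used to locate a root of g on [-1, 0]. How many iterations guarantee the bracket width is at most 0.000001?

20

Width after n steps is 1/2^n. Need 2^n ≥ 1/0.000001 = 1000000.
2^19 = 524288 < 1000000 ≤ 2^20 = 1048576, so n = 20.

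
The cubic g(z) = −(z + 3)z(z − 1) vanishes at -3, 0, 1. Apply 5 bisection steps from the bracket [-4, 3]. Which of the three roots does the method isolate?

m = -0.5, g(m) = -1.875 (−); new bracket [-4, -0.5]
m = -2.25, g(m) = -5.484375 (−); new bracket [-4, -2.25]
m = -3.125, g(m) = 1.611328 (+); new bracket [-3.125, -2.25]
m = -2.6875, g(m) = -3.0969 (−); new bracket [-3.125, -2.6875]
m = -2.90625, g(m) = -1.0643 (−); new bracket [-3.125, -2.90625]

-3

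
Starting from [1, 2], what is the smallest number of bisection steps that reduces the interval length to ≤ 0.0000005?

Width after n steps is 1/2^n. Need 2^n ≥ 1/0.0000005 = 2000000.
2^20 = 1048576 < 2000000 ≤ 2^21 = 2097152, so n = 21.

21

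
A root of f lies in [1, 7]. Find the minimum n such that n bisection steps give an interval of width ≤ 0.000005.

Width after n steps is 6/2^n. Need 2^n ≥ 6/0.000005 = 1200000.
2^20 = 1048576 < 1200000 ≤ 2^21 = 2097152, so n = 21.

21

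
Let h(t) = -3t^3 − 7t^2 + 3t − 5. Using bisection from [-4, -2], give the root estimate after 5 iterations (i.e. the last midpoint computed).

-2.9375

midpoint -3: h = 4 > 0 → [-3, -2]
midpoint -2.5: h = -9.375 < 0 → [-3, -2.5]
midpoint -2.75: h = -3.796875 < 0 → [-3, -2.75]
midpoint -2.875: h = -0.1934 < 0 → [-3, -2.875]
midpoint -2.9375: h = 1.8274 > 0 → [-2.9375, -2.875]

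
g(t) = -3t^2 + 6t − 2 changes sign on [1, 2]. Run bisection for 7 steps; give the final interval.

g(1.5) = 0.25 > 0, so the root lies in [1.5, 2]
g(1.75) = -0.6875 < 0, so the root lies in [1.5, 1.75]
g(1.625) = -0.171875 < 0, so the root lies in [1.5, 1.625]
g(1.5625) = 0.0508 > 0, so the root lies in [1.5625, 1.625]
g(1.59375) = -0.0576 < 0, so the root lies in [1.5625, 1.59375]
g(1.578125) = -0.0027 < 0, so the root lies in [1.5625, 1.578125]
g(1.5703125) = 0.0242 > 0, so the root lies in [1.5703125, 1.578125]

[1.5703125, 1.578125]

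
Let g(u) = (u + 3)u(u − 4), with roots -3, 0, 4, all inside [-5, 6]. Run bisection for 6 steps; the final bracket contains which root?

g(0.5) = -6.125 < 0, so the root lies in [0.5, 6]
g(3.25) = -15.234375 < 0, so the root lies in [3.25, 6]
g(4.625) = 22.041016 > 0, so the root lies in [3.25, 4.625]
g(3.9375) = -1.7073 < 0, so the root lies in [3.9375, 4.625]
g(4.28125) = 8.7674 > 0, so the root lies in [3.9375, 4.28125]
g(4.109375) = 3.1954 > 0, so the root lies in [3.9375, 4.109375]

4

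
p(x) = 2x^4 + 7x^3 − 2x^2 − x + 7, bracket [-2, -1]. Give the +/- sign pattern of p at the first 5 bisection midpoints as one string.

x = -1.5 gives p = -9.5, negative; keep [-1.5, -1]
x = -1.25 gives p = -3.664062, negative; keep [-1.25, -1]
x = -1.125 gives p = -1.169434, negative; keep [-1.125, -1]
x = -1.0625 gives p = -0.0427, negative; keep [-1.0625, -1]
x = -1.03125 gives p = 0.4893, positive; keep [-1.0625, -1.03125]

----+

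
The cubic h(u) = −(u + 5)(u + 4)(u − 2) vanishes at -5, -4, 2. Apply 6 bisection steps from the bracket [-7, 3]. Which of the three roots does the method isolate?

2

u = -2 gives h = 24, positive; keep [-2, 3]
u = 0.5 gives h = 37.125, positive; keep [0.5, 3]
u = 1.75 gives h = 9.703125, positive; keep [1.75, 3]
u = 2.375 gives h = -17.6309, negative; keep [1.75, 2.375]
u = 2.0625 gives h = -2.676, negative; keep [1.75, 2.0625]
u = 1.90625 gives h = 3.8241, positive; keep [1.90625, 2.0625]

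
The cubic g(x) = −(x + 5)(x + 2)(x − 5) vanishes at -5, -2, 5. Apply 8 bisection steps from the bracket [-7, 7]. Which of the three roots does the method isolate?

5

midpoint 0: g = 50 > 0 → [0, 7]
midpoint 3.5: g = 70.125 > 0 → [3.5, 7]
midpoint 5.25: g = -18.578125 < 0 → [3.5, 5.25]
midpoint 4.375: g = 37.3535 > 0 → [4.375, 5.25]
midpoint 4.8125: g = 12.5339 > 0 → [4.8125, 5.25]
midpoint 5.03125: g = -2.2041 < 0 → [4.8125, 5.03125]
midpoint 4.921875: g = 5.3655 > 0 → [4.921875, 5.03125]
midpoint 4.9765625: g = 1.6313 > 0 → [4.9765625, 5.03125]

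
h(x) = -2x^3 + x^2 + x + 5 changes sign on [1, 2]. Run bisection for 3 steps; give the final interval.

[1.625, 1.75]

midpoint 1.5: h = 2 > 0 → [1.5, 2]
midpoint 1.75: h = -0.90625 < 0 → [1.5, 1.75]
midpoint 1.625: h = 0.683594 > 0 → [1.625, 1.75]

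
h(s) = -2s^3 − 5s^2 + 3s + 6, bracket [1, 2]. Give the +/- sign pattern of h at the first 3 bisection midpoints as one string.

--+

h(1.5) = -7.5 < 0, so the root lies in [1, 1.5]
h(1.25) = -1.96875 < 0, so the root lies in [1, 1.25]
h(1.125) = 0.199219 > 0, so the root lies in [1.125, 1.25]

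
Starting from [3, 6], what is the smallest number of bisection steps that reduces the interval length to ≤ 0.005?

10

Width after n steps is 3/2^n. Need 2^n ≥ 3/0.005 = 600.
2^9 = 512 < 600 ≤ 2^10 = 1024, so n = 10.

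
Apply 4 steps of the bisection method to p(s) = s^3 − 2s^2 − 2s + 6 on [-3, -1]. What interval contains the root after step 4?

p(-2) = -6 < 0, so the root lies in [-2, -1]
p(-1.5) = 1.125 > 0, so the root lies in [-2, -1.5]
p(-1.75) = -1.984375 < 0, so the root lies in [-1.75, -1.5]
p(-1.625) = -0.3223 < 0, so the root lies in [-1.625, -1.5]

[-1.625, -1.5]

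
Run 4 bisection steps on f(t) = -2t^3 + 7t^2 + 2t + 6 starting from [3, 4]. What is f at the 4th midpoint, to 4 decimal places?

0.3091

midpoint 3.5: f = 13 > 0 → [3.5, 4]
midpoint 3.75: f = 6.46875 > 0 → [3.75, 4]
midpoint 3.875: f = 2.488281 > 0 → [3.875, 4]
midpoint 3.9375: f = 0.3091 > 0 → [3.9375, 4]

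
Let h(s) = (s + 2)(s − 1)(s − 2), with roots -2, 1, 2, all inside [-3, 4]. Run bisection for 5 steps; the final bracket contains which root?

-2

h(0.5) = 1.875 > 0, so the root lies in [-3, 0.5]
h(-1.25) = 5.484375 > 0, so the root lies in [-3, -1.25]
h(-2.125) = -1.611328 < 0, so the root lies in [-2.125, -1.25]
h(-1.6875) = 3.0969 > 0, so the root lies in [-2.125, -1.6875]
h(-1.90625) = 1.0643 > 0, so the root lies in [-2.125, -1.90625]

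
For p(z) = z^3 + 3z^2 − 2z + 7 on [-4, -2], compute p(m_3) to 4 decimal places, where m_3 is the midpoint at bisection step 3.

3.9531

p(-3) = 13 > 0, so the root lies in [-4, -3]
p(-3.5) = 7.875 > 0, so the root lies in [-4, -3.5]
p(-3.75) = 3.953125 > 0, so the root lies in [-4, -3.75]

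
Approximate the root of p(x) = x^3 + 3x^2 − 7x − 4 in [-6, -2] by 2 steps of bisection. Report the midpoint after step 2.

-5

p(-4) = 8 > 0, so the root lies in [-6, -4]
p(-5) = -19 < 0, so the root lies in [-5, -4]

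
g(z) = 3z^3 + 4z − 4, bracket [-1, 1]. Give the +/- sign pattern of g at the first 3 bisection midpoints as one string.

--+

z = 0 gives g = -4, negative; keep [0, 1]
z = 0.5 gives g = -1.625, negative; keep [0.5, 1]
z = 0.75 gives g = 0.265625, positive; keep [0.5, 0.75]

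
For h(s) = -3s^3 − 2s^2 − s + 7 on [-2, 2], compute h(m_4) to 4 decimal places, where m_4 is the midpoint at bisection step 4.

-3.2344

h(0) = 7 > 0, so the root lies in [0, 2]
h(1) = 1 > 0, so the root lies in [1, 2]
h(1.5) = -9.125 < 0, so the root lies in [1, 1.5]
h(1.25) = -3.2344 < 0, so the root lies in [1, 1.25]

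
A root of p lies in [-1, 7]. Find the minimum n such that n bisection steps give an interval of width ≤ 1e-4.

Width after n steps is 8/2^n. Need 2^n ≥ 8/1e-4 = 80000.
2^16 = 65536 < 80000 ≤ 2^17 = 131072, so n = 17.

17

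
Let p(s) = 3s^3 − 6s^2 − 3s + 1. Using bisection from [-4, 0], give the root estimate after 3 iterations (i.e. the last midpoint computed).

-0.5

m = -2, p(m) = -41 (−); new bracket [-2, 0]
m = -1, p(m) = -5 (−); new bracket [-1, 0]
m = -0.5, p(m) = 0.625 (+); new bracket [-1, -0.5]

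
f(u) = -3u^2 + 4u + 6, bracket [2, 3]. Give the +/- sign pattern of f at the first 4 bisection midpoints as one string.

--++

m = 2.5, f(m) = -2.75 (−); new bracket [2, 2.5]
m = 2.25, f(m) = -0.1875 (−); new bracket [2, 2.25]
m = 2.125, f(m) = 0.953125 (+); new bracket [2.125, 2.25]
m = 2.1875, f(m) = 0.3945 (+); new bracket [2.1875, 2.25]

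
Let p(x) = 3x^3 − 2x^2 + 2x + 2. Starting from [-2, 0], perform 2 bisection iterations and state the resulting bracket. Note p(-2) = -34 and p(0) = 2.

[-1, -0.5]

x = -1 gives p = -5, negative; keep [-1, 0]
x = -0.5 gives p = 0.125, positive; keep [-1, -0.5]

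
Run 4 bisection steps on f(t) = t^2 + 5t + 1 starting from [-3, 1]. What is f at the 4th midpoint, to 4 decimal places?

-0.1875

m = -1, f(m) = -3 (−); new bracket [-1, 1]
m = 0, f(m) = 1 (+); new bracket [-1, 0]
m = -0.5, f(m) = -1.25 (−); new bracket [-0.5, 0]
m = -0.25, f(m) = -0.1875 (−); new bracket [-0.25, 0]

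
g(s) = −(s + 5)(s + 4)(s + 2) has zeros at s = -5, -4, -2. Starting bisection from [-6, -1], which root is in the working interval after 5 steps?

midpoint -3.5: g = 1.125 > 0 → [-3.5, -1]
midpoint -2.25: g = 1.203125 > 0 → [-2.25, -1]
midpoint -1.625: g = -3.005859 < 0 → [-2.25, -1.625]
midpoint -1.9375: g = -0.3948 < 0 → [-2.25, -1.9375]
midpoint -2.09375: g = 0.5194 > 0 → [-2.09375, -1.9375]

-2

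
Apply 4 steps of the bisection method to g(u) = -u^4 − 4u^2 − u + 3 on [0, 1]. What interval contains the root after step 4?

midpoint 0.5: g = 1.4375 > 0 → [0.5, 1]
midpoint 0.75: g = -0.316406 < 0 → [0.5, 0.75]
midpoint 0.625: g = 0.659912 > 0 → [0.625, 0.75]
midpoint 0.6875: g = 0.1985 > 0 → [0.6875, 0.75]

[0.6875, 0.75]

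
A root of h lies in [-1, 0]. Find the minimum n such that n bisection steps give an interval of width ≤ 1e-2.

Width after n steps is 1/2^n. Need 2^n ≥ 1/1e-2 = 100.
2^6 = 64 < 100 ≤ 2^7 = 128, so n = 7.

7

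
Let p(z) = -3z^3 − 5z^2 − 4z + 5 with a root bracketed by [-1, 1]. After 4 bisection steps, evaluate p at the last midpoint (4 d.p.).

-0.1855

p(0) = 5 > 0, so the root lies in [0, 1]
p(0.5) = 1.375 > 0, so the root lies in [0.5, 1]
p(0.75) = -2.078125 < 0, so the root lies in [0.5, 0.75]
p(0.625) = -0.1855 < 0, so the root lies in [0.5, 0.625]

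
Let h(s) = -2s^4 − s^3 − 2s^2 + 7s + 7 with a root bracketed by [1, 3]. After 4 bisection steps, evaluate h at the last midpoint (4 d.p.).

3.0952

s = 2 gives h = -27, negative; keep [1, 2]
s = 1.5 gives h = -0.5, negative; keep [1, 1.5]
s = 1.25 gives h = 5.789062, positive; keep [1.25, 1.5]
s = 1.375 gives h = 3.0952, positive; keep [1.375, 1.5]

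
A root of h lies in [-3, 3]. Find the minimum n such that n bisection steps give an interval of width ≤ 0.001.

13

Width after n steps is 6/2^n. Need 2^n ≥ 6/0.001 = 6000.
2^12 = 4096 < 6000 ≤ 2^13 = 8192, so n = 13.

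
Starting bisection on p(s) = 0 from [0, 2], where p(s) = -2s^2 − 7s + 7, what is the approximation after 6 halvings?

p(1) = -2 < 0, so the root lies in [0, 1]
p(0.5) = 3 > 0, so the root lies in [0.5, 1]
p(0.75) = 0.625 > 0, so the root lies in [0.75, 1]
p(0.875) = -0.6562 < 0, so the root lies in [0.75, 0.875]
p(0.8125) = -0.0078 < 0, so the root lies in [0.75, 0.8125]
p(0.78125) = 0.3105 > 0, so the root lies in [0.78125, 0.8125]

0.78125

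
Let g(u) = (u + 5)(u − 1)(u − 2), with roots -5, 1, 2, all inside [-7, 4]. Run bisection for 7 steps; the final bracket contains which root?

-5

g(-1.5) = 30.625 > 0, so the root lies in [-7, -1.5]
g(-4.25) = 24.609375 > 0, so the root lies in [-7, -4.25]
g(-5.625) = -31.572266 < 0, so the root lies in [-5.625, -4.25]
g(-4.9375) = 2.5745 > 0, so the root lies in [-5.625, -4.9375]
g(-5.28125) = -12.8631 < 0, so the root lies in [-5.28125, -4.9375]
g(-5.109375) = -4.7506 < 0, so the root lies in [-5.109375, -4.9375]
g(-5.0234375) = -0.9915 < 0, so the root lies in [-5.0234375, -4.9375]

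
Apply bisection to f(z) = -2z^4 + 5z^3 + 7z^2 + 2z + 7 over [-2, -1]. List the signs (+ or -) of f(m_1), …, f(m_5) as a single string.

-+--+

midpoint -1.5: f = -7.25 < 0 → [-1.5, -1]
midpoint -1.25: f = 0.789062 > 0 → [-1.5, -1.25]
midpoint -1.375: f = -2.662598 < 0 → [-1.375, -1.25]
midpoint -1.3125: f = -0.8064 < 0 → [-1.3125, -1.25]
midpoint -1.28125: f = 0.0225 > 0 → [-1.3125, -1.28125]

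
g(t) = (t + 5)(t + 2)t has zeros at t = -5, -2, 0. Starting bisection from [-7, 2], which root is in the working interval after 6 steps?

-5

m = -2.5, g(m) = 3.125 (+); new bracket [-7, -2.5]
m = -4.75, g(m) = 3.265625 (+); new bracket [-7, -4.75]
m = -5.875, g(m) = -19.919922 (−); new bracket [-5.875, -4.75]
m = -5.3125, g(m) = -5.4993 (−); new bracket [-5.3125, -4.75]
m = -5.03125, g(m) = -0.4766 (−); new bracket [-5.03125, -4.75]
m = -4.890625, g(m) = 1.5462 (+); new bracket [-5.03125, -4.890625]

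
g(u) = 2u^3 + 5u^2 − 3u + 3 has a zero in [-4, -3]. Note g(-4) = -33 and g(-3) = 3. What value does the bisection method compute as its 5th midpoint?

-3.15625

midpoint -3.5: g = -11 < 0 → [-3.5, -3]
midpoint -3.25: g = -3.09375 < 0 → [-3.25, -3]
midpoint -3.125: g = 0.167969 > 0 → [-3.25, -3.125]
midpoint -3.1875: g = -1.4077 < 0 → [-3.1875, -3.125]
midpoint -3.15625: g = -0.6063 < 0 → [-3.15625, -3.125]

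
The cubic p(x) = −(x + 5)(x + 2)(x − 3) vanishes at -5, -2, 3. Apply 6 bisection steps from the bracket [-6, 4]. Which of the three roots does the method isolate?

3

midpoint -1: p = 16 > 0 → [-1, 4]
midpoint 1.5: p = 34.125 > 0 → [1.5, 4]
midpoint 2.75: p = 9.203125 > 0 → [2.75, 4]
midpoint 3.375: p = -16.8809 < 0 → [2.75, 3.375]
midpoint 3.0625: p = -2.551 < 0 → [2.75, 3.0625]
midpoint 2.90625: p = 3.6366 > 0 → [2.90625, 3.0625]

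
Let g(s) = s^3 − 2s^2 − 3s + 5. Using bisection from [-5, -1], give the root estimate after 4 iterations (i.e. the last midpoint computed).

-1.75

g(-3) = -31 < 0, so the root lies in [-3, -1]
g(-2) = -5 < 0, so the root lies in [-2, -1]
g(-1.5) = 1.625 > 0, so the root lies in [-2, -1.5]
g(-1.75) = -1.2344 < 0, so the root lies in [-1.75, -1.5]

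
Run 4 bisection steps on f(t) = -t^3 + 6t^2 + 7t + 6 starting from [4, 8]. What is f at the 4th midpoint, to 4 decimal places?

-8.9531

m = 6, f(m) = 48 (+); new bracket [6, 8]
m = 7, f(m) = 6 (+); new bracket [7, 8]
m = 7.5, f(m) = -25.875 (−); new bracket [7, 7.5]
m = 7.25, f(m) = -8.9531 (−); new bracket [7, 7.25]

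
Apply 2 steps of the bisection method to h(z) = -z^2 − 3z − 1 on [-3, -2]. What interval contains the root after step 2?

h(-2.5) = 0.25 > 0, so the root lies in [-3, -2.5]
h(-2.75) = -0.3125 < 0, so the root lies in [-2.75, -2.5]

[-2.75, -2.5]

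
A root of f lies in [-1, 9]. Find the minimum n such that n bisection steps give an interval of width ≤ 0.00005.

Width after n steps is 10/2^n. Need 2^n ≥ 10/0.00005 = 200000.
2^17 = 131072 < 200000 ≤ 2^18 = 262144, so n = 18.

18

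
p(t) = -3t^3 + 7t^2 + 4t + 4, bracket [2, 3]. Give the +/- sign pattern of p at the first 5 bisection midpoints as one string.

++++-

midpoint 2.5: p = 10.875 > 0 → [2.5, 3]
midpoint 2.75: p = 5.546875 > 0 → [2.75, 3]
midpoint 2.875: p = 2.068359 > 0 → [2.875, 3]
midpoint 2.9375: p = 0.1101 > 0 → [2.9375, 3]
midpoint 2.96875: p = -0.9257 < 0 → [2.9375, 2.96875]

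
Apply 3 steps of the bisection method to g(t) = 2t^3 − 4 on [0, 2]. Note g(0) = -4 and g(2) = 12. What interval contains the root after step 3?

midpoint 1: g = -2 < 0 → [1, 2]
midpoint 1.5: g = 2.75 > 0 → [1, 1.5]
midpoint 1.25: g = -0.09375 < 0 → [1.25, 1.5]

[1.25, 1.5]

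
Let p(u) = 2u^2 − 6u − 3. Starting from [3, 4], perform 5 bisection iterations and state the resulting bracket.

[3.40625, 3.4375]

p(3.5) = 0.5 > 0, so the root lies in [3, 3.5]
p(3.25) = -1.375 < 0, so the root lies in [3.25, 3.5]
p(3.375) = -0.46875 < 0, so the root lies in [3.375, 3.5]
p(3.4375) = 0.0078 > 0, so the root lies in [3.375, 3.4375]
p(3.40625) = -0.2324 < 0, so the root lies in [3.40625, 3.4375]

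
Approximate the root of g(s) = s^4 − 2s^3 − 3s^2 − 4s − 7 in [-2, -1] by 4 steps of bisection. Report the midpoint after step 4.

s = -1.5 gives g = 4.0625, positive; keep [-1.5, -1]
s = -1.25 gives g = -0.339844, negative; keep [-1.5, -1.25]
s = -1.375 gives g = 1.601807, positive; keep [-1.375, -1.25]
s = -1.3125 gives g = 0.5715, positive; keep [-1.3125, -1.25]

-1.3125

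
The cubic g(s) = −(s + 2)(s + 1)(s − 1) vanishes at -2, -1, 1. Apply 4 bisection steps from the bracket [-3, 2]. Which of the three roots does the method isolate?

s = -0.5 gives g = 1.125, positive; keep [-0.5, 2]
s = 0.75 gives g = 1.203125, positive; keep [0.75, 2]
s = 1.375 gives g = -3.005859, negative; keep [0.75, 1.375]
s = 1.0625 gives g = -0.3948, negative; keep [0.75, 1.0625]

1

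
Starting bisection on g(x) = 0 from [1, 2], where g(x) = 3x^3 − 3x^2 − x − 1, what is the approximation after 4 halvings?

g(1.5) = 0.875 > 0, so the root lies in [1, 1.5]
g(1.25) = -1.078125 < 0, so the root lies in [1.25, 1.5]
g(1.375) = -0.248047 < 0, so the root lies in [1.375, 1.5]
g(1.4375) = 0.2747 > 0, so the root lies in [1.375, 1.4375]

1.4375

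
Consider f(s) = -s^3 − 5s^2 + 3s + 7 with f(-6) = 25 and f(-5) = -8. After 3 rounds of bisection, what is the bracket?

[-5.375, -5.25]

midpoint -5.5: f = 5.625 > 0 → [-5.5, -5]
midpoint -5.25: f = -1.859375 < 0 → [-5.5, -5.25]
midpoint -5.375: f = 1.708984 > 0 → [-5.375, -5.25]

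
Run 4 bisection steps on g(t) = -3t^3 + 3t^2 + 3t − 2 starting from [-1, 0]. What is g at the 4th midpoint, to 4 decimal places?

0.2961

g(-0.5) = -2.375 < 0, so the root lies in [-1, -0.5]
g(-0.75) = -1.296875 < 0, so the root lies in [-1, -0.75]
g(-0.875) = -0.318359 < 0, so the root lies in [-1, -0.875]
g(-0.9375) = 0.2961 > 0, so the root lies in [-0.9375, -0.875]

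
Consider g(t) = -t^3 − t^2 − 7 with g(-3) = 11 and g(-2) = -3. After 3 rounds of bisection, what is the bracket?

midpoint -2.5: g = 2.375 > 0 → [-2.5, -2]
midpoint -2.25: g = -0.671875 < 0 → [-2.5, -2.25]
midpoint -2.375: g = 0.755859 > 0 → [-2.375, -2.25]

[-2.375, -2.25]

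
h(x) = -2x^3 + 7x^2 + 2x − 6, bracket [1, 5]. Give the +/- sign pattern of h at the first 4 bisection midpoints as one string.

x = 3 gives h = 9, positive; keep [3, 5]
x = 4 gives h = -14, negative; keep [3, 4]
x = 3.5 gives h = 1, positive; keep [3.5, 4]
x = 3.75 gives h = -5.5312, negative; keep [3.5, 3.75]

+-+-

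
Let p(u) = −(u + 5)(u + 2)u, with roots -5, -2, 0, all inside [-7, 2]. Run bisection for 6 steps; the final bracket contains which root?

m = -2.5, p(m) = -3.125 (−); new bracket [-7, -2.5]
m = -4.75, p(m) = -3.265625 (−); new bracket [-7, -4.75]
m = -5.875, p(m) = 19.919922 (+); new bracket [-5.875, -4.75]
m = -5.3125, p(m) = 5.4993 (+); new bracket [-5.3125, -4.75]
m = -5.03125, p(m) = 0.4766 (+); new bracket [-5.03125, -4.75]
m = -4.890625, p(m) = -1.5462 (−); new bracket [-5.03125, -4.890625]

-5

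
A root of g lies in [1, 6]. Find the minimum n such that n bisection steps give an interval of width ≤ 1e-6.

23

Width after n steps is 5/2^n. Need 2^n ≥ 5/1e-6 = 5000000.
2^22 = 4194304 < 5000000 ≤ 2^23 = 8388608, so n = 23.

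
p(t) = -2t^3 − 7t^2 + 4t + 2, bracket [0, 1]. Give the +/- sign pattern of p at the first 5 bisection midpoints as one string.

t = 0.5 gives p = 2, positive; keep [0.5, 1]
t = 0.75 gives p = 0.21875, positive; keep [0.75, 1]
t = 0.875 gives p = -1.199219, negative; keep [0.75, 0.875]
t = 0.8125 gives p = -0.4438, negative; keep [0.75, 0.8125]
t = 0.78125 gives p = -0.1011, negative; keep [0.75, 0.78125]

++---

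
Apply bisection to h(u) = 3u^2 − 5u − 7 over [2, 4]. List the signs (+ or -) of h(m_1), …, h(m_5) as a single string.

u = 3 gives h = 5, positive; keep [2, 3]
u = 2.5 gives h = -0.75, negative; keep [2.5, 3]
u = 2.75 gives h = 1.9375, positive; keep [2.5, 2.75]
u = 2.625 gives h = 0.5469, positive; keep [2.5, 2.625]
u = 2.5625 gives h = -0.1133, negative; keep [2.5625, 2.625]

+-++-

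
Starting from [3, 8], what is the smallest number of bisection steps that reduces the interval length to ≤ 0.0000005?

24

Width after n steps is 5/2^n. Need 2^n ≥ 5/0.0000005 = 10000000.
2^23 = 8388608 < 10000000 ≤ 2^24 = 16777216, so n = 24.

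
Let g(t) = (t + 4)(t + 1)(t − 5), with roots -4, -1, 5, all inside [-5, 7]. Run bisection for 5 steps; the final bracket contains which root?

g(1) = -40 < 0, so the root lies in [1, 7]
g(4) = -40 < 0, so the root lies in [4, 7]
g(5.5) = 30.875 > 0, so the root lies in [4, 5.5]
g(4.75) = -12.5781 < 0, so the root lies in [4.75, 5.5]
g(5.125) = 6.9863 > 0, so the root lies in [4.75, 5.125]

5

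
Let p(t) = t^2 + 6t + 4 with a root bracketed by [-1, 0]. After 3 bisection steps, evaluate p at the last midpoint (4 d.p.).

p(-0.5) = 1.25 > 0, so the root lies in [-1, -0.5]
p(-0.75) = 0.0625 > 0, so the root lies in [-1, -0.75]
p(-0.875) = -0.484375 < 0, so the root lies in [-0.875, -0.75]

-0.4844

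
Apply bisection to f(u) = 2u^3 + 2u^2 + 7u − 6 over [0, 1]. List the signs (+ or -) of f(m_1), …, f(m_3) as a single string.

f(0.5) = -1.75 < 0, so the root lies in [0.5, 1]
f(0.75) = 1.21875 > 0, so the root lies in [0.5, 0.75]
f(0.625) = -0.355469 < 0, so the root lies in [0.625, 0.75]

-+-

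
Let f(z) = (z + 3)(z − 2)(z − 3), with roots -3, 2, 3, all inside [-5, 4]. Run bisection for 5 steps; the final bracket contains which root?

midpoint -0.5: f = 21.875 > 0 → [-5, -0.5]
midpoint -2.75: f = 6.828125 > 0 → [-5, -2.75]
midpoint -3.875: f = -35.341797 < 0 → [-3.875, -2.75]
midpoint -3.3125: f = -10.4797 < 0 → [-3.3125, -2.75]
midpoint -3.03125: f = -0.9483 < 0 → [-3.03125, -2.75]

-3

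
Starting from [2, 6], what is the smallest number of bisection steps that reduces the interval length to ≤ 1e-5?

Width after n steps is 4/2^n. Need 2^n ≥ 4/1e-5 = 400000.
2^18 = 262144 < 400000 ≤ 2^19 = 524288, so n = 19.

19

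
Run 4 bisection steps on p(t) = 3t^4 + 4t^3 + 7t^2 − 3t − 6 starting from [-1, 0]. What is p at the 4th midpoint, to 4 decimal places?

p(-0.5) = -3.0625 < 0, so the root lies in [-1, -0.5]
p(-0.75) = -0.550781 < 0, so the root lies in [-1, -0.75]
p(-0.875) = 1.063232 > 0, so the root lies in [-0.875, -0.75]
p(-0.8125) = 0.2205 > 0, so the root lies in [-0.8125, -0.75]

0.2205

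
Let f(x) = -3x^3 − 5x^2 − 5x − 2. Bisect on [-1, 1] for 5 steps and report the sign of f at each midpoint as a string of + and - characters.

--+-+

x = 0 gives f = -2, negative; keep [-1, 0]
x = -0.5 gives f = -0.375, negative; keep [-1, -0.5]
x = -0.75 gives f = 0.203125, positive; keep [-0.75, -0.5]
x = -0.625 gives f = -0.0957, negative; keep [-0.75, -0.625]
x = -0.6875 gives f = 0.0491, positive; keep [-0.6875, -0.625]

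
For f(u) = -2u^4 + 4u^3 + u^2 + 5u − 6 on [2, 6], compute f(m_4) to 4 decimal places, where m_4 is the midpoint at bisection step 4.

u = 4 gives f = -226, negative; keep [2, 4]
u = 3 gives f = -36, negative; keep [2, 3]
u = 2.5 gives f = -2.875, negative; keep [2, 2.5]
u = 2.25 gives f = 4.6172, positive; keep [2.25, 2.5]

4.6172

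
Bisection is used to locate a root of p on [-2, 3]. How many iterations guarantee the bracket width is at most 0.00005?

Width after n steps is 5/2^n. Need 2^n ≥ 5/0.00005 = 100000.
2^16 = 65536 < 100000 ≤ 2^17 = 131072, so n = 17.

17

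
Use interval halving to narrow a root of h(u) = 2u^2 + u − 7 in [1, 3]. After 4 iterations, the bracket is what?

midpoint 2: h = 3 > 0 → [1, 2]
midpoint 1.5: h = -1 < 0 → [1.5, 2]
midpoint 1.75: h = 0.875 > 0 → [1.5, 1.75]
midpoint 1.625: h = -0.0938 < 0 → [1.625, 1.75]

[1.625, 1.75]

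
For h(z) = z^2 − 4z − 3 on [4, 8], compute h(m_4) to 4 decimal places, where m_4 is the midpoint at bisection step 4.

m = 6, h(m) = 9 (+); new bracket [4, 6]
m = 5, h(m) = 2 (+); new bracket [4, 5]
m = 4.5, h(m) = -0.75 (−); new bracket [4.5, 5]
m = 4.75, h(m) = 0.5625 (+); new bracket [4.5, 4.75]

0.5625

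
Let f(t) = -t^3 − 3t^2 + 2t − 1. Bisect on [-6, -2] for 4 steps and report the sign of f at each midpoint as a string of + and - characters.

+--+

midpoint -4: f = 7 > 0 → [-4, -2]
midpoint -3: f = -7 < 0 → [-4, -3]
midpoint -3.5: f = -1.875 < 0 → [-4, -3.5]
midpoint -3.75: f = 2.0469 > 0 → [-3.75, -3.5]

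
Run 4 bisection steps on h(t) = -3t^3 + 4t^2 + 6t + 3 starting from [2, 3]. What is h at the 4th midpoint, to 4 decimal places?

1.1663

h(2.5) = -3.875 < 0, so the root lies in [2, 2.5]
h(2.25) = 2.578125 > 0, so the root lies in [2.25, 2.5]
h(2.375) = -0.376953 < 0, so the root lies in [2.25, 2.375]
h(2.3125) = 1.1663 > 0, so the root lies in [2.3125, 2.375]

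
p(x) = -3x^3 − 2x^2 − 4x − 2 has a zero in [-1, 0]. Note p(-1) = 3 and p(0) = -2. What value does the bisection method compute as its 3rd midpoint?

-0.625

x = -0.5 gives p = -0.125, negative; keep [-1, -0.5]
x = -0.75 gives p = 1.140625, positive; keep [-0.75, -0.5]
x = -0.625 gives p = 0.451172, positive; keep [-0.625, -0.5]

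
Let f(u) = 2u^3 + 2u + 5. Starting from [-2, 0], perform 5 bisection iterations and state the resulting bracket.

m = -1, f(m) = 1 (+); new bracket [-2, -1]
m = -1.5, f(m) = -4.75 (−); new bracket [-1.5, -1]
m = -1.25, f(m) = -1.40625 (−); new bracket [-1.25, -1]
m = -1.125, f(m) = -0.0977 (−); new bracket [-1.125, -1]
m = -1.0625, f(m) = 0.4761 (+); new bracket [-1.125, -1.0625]

[-1.125, -1.0625]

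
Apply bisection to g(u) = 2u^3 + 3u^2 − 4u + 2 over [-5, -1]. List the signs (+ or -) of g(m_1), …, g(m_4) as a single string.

-+-+

m = -3, g(m) = -13 (−); new bracket [-3, -1]
m = -2, g(m) = 6 (+); new bracket [-3, -2]
m = -2.5, g(m) = -0.5 (−); new bracket [-2.5, -2]
m = -2.25, g(m) = 3.4062 (+); new bracket [-2.5, -2.25]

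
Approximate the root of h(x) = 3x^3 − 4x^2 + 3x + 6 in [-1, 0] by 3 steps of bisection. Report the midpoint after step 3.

-0.875

m = -0.5, h(m) = 3.125 (+); new bracket [-1, -0.5]
m = -0.75, h(m) = 0.234375 (+); new bracket [-1, -0.75]
m = -0.875, h(m) = -1.697266 (−); new bracket [-0.875, -0.75]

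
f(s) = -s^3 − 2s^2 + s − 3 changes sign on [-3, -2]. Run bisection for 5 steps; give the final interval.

f(-2.5) = -2.375 < 0, so the root lies in [-3, -2.5]
f(-2.75) = -0.078125 < 0, so the root lies in [-3, -2.75]
f(-2.875) = 1.357422 > 0, so the root lies in [-2.875, -2.75]
f(-2.8125) = 0.6145 > 0, so the root lies in [-2.8125, -2.75]
f(-2.78125) = 0.262 > 0, so the root lies in [-2.78125, -2.75]

[-2.78125, -2.75]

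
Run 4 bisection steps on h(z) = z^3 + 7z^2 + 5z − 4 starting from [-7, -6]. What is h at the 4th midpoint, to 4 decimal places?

h(-6.5) = -15.375 < 0, so the root lies in [-6.5, -6]
h(-6.25) = -5.953125 < 0, so the root lies in [-6.25, -6]
h(-6.125) = -1.798828 < 0, so the root lies in [-6.125, -6]
h(-6.0625) = 0.1443 > 0, so the root lies in [-6.125, -6.0625]

0.1443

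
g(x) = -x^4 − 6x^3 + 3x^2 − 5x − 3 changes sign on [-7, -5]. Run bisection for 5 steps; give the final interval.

g(-6) = 135 > 0, so the root lies in [-7, -6]
g(-6.5) = 18.9375 > 0, so the root lies in [-7, -6.5]
g(-6.75) = -63.222656 < 0, so the root lies in [-6.75, -6.5]
g(-6.625) = -19.9377 < 0, so the root lies in [-6.625, -6.5]
g(-6.5625) = 0.0361 > 0, so the root lies in [-6.625, -6.5625]

[-6.625, -6.5625]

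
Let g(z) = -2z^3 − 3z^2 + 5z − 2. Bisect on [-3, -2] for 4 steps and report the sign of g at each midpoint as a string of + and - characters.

-++-

z = -2.5 gives g = -2, negative; keep [-3, -2.5]
z = -2.75 gives g = 3.15625, positive; keep [-2.75, -2.5]
z = -2.625 gives g = 0.378906, positive; keep [-2.625, -2.5]
z = -2.5625 gives g = -0.8589, negative; keep [-2.625, -2.5625]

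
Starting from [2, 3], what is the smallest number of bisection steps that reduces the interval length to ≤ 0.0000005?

Width after n steps is 1/2^n. Need 2^n ≥ 1/0.0000005 = 2000000.
2^20 = 1048576 < 2000000 ≤ 2^21 = 2097152, so n = 21.

21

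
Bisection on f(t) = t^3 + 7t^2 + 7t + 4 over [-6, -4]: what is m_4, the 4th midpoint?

-5.875

midpoint -5: f = 19 > 0 → [-6, -5]
midpoint -5.5: f = 10.875 > 0 → [-6, -5.5]
midpoint -5.75: f = 5.078125 > 0 → [-6, -5.75]
midpoint -5.875: f = 1.7051 > 0 → [-6, -5.875]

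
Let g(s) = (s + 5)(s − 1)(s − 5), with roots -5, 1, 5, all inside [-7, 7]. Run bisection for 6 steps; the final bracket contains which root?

-5

g(0) = 25 > 0, so the root lies in [-7, 0]
g(-3.5) = 57.375 > 0, so the root lies in [-7, -3.5]
g(-5.25) = -16.015625 < 0, so the root lies in [-5.25, -3.5]
g(-4.375) = 31.4941 > 0, so the root lies in [-5.25, -4.375]
g(-4.8125) = 10.6941 > 0, so the root lies in [-5.25, -4.8125]
g(-5.03125) = -1.8907 < 0, so the root lies in [-5.03125, -4.8125]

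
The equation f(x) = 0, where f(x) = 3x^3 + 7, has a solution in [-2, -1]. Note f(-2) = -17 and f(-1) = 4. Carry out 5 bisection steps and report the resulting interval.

[-1.34375, -1.3125]

x = -1.5 gives f = -3.125, negative; keep [-1.5, -1]
x = -1.25 gives f = 1.140625, positive; keep [-1.5, -1.25]
x = -1.375 gives f = -0.798828, negative; keep [-1.375, -1.25]
x = -1.3125 gives f = 0.217, positive; keep [-1.375, -1.3125]
x = -1.34375 gives f = -0.2791, negative; keep [-1.34375, -1.3125]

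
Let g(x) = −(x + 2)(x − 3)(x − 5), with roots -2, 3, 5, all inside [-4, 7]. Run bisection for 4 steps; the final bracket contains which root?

-2

g(1.5) = -18.375 < 0, so the root lies in [-4, 1.5]
g(-1.25) = -19.921875 < 0, so the root lies in [-4, -1.25]
g(-2.625) = 26.806641 > 0, so the root lies in [-2.625, -1.25]
g(-1.9375) = -2.1409 < 0, so the root lies in [-2.625, -1.9375]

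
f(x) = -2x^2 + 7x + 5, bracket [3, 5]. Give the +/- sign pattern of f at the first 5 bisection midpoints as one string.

f(4) = 1 > 0, so the root lies in [4, 5]
f(4.5) = -4 < 0, so the root lies in [4, 4.5]
f(4.25) = -1.375 < 0, so the root lies in [4, 4.25]
f(4.125) = -0.1562 < 0, so the root lies in [4, 4.125]
f(4.0625) = 0.4297 > 0, so the root lies in [4.0625, 4.125]

+---+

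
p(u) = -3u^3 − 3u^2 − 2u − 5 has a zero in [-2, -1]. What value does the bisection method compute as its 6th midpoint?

-1.390625

midpoint -1.5: p = 1.375 > 0 → [-1.5, -1]
midpoint -1.25: p = -1.328125 < 0 → [-1.5, -1.25]
midpoint -1.375: p = -0.123047 < 0 → [-1.5, -1.375]
midpoint -1.4375: p = 0.5872 > 0 → [-1.4375, -1.375]
midpoint -1.40625: p = 0.2226 > 0 → [-1.40625, -1.375]
midpoint -1.390625: p = 0.0475 > 0 → [-1.390625, -1.375]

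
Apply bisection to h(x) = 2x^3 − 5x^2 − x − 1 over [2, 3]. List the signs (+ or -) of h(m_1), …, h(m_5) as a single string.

x = 2.5 gives h = -3.5, negative; keep [2.5, 3]
x = 2.75 gives h = 0.03125, positive; keep [2.5, 2.75]
x = 2.625 gives h = -1.902344, negative; keep [2.625, 2.75]
x = 2.6875 gives h = -0.979, negative; keep [2.6875, 2.75]
x = 2.71875 gives h = -0.4849, negative; keep [2.71875, 2.75]

-+---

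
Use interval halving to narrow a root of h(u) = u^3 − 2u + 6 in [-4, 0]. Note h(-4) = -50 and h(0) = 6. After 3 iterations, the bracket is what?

[-2.5, -2]

h(-2) = 2 > 0, so the root lies in [-4, -2]
h(-3) = -15 < 0, so the root lies in [-3, -2]
h(-2.5) = -4.625 < 0, so the root lies in [-2.5, -2]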